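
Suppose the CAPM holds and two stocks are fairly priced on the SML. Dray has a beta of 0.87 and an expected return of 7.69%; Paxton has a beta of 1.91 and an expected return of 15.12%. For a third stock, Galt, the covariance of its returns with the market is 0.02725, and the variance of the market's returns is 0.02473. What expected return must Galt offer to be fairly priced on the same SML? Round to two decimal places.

9.35%

MRP = (15.12% − 7.69%) / (1.91 − 0.87) = 7.1442%
R_f = 7.69% − 0.87 × 7.1442% = 1.4745%
β_Galt = Cov / Var(R_m) = 0.02725 / 0.02473 = 1.1019
E(R_Galt) = R_f + β × MRP = 1.4745% + 1.1019 × 7.1442% = 9.35%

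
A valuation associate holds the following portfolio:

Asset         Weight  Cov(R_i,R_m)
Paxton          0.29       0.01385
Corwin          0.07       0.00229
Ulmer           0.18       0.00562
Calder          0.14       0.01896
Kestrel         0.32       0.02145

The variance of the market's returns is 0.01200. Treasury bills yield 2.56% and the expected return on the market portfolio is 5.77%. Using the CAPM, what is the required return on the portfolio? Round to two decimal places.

β_Paxton = 0.01385 / 0.01200 = 1.1542
β_Corwin = 0.00229 / 0.01200 = 0.1908
β_Ulmer = 0.00562 / 0.01200 = 0.4683
β_Calder = 0.01896 / 0.01200 = 1.5800
β_Kestrel = 0.02145 / 0.01200 = 1.7875
β_P = Σ w_i β_i = 0.29×1.1542 + 0.07×0.1908 + 0.18×0.4683 + 0.14×1.5800 + 0.32×1.7875 = 1.2256
MRP = 5.77% − 2.56% = 3.21%
E(R_P) = R_f + β_P × MRP = 2.56% + 1.2256 × 3.21% = 6.49%

6.49%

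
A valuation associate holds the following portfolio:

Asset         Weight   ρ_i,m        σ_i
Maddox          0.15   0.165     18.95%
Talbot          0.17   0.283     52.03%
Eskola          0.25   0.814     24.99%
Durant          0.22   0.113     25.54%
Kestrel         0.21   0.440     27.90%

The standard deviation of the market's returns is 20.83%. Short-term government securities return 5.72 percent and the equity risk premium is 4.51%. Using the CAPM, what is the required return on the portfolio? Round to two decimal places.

β_Maddox = 0.165 × 18.95% / 20.83% = 0.1501
β_Talbot = 0.283 × 52.03% / 20.83% = 0.7069
β_Eskola = 0.814 × 24.99% / 20.83% = 0.9766
β_Durant = 0.113 × 25.54% / 20.83% = 0.1386
β_Kestrel = 0.440 × 27.90% / 20.83% = 0.5893
β_P = Σ w_i β_i = 0.15×0.1501 + 0.17×0.7069 + 0.25×0.9766 + 0.22×0.1386 + 0.21×0.5893 = 0.5411
E(R_P) = R_f + β_P × MRP = 5.72% + 0.5411 × 4.51% = 8.16%

8.16%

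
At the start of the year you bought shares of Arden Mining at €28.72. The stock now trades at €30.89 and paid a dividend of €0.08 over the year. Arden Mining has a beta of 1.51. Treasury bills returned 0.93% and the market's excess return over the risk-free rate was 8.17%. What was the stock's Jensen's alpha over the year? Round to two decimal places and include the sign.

-5.43%

Realised HPR = (P1 + D1 − P0) / P0 = (30.89 + 0.08 − 28.72) / 28.72 = 2.25 / 28.72 = 7.8343%
CAPM required = R_f + β·MRP = 0.93% + 1.51 × 8.17% = 13.2667%
α = realised − required = 7.8343% − 13.2667% = -5.43%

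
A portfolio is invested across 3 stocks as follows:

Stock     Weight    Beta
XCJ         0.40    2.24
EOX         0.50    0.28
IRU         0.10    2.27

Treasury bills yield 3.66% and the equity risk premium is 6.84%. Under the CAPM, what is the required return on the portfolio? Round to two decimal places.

12.30%

β_P = Σ w_i β_i = 0.40×2.24 + 0.50×0.28 + 0.10×2.27 = 1.2630
E(R_P) = R_f + β_P × MRP = 3.66% + 1.2630 × 6.84% = 12.30%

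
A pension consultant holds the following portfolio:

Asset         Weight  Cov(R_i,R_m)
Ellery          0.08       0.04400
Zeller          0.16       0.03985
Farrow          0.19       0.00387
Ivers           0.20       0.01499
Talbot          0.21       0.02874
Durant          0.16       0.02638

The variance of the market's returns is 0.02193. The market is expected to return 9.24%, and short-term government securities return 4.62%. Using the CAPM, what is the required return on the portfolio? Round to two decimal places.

9.65%

β_Ellery = 0.04400 / 0.02193 = 2.0064
β_Zeller = 0.03985 / 0.02193 = 1.8171
β_Farrow = 0.00387 / 0.02193 = 0.1765
β_Ivers = 0.01499 / 0.02193 = 0.6835
β_Talbot = 0.02874 / 0.02193 = 1.3105
β_Durant = 0.02638 / 0.02193 = 1.2029
β_P = Σ w_i β_i = 0.08×2.0064 + 0.16×1.8171 + 0.19×0.1765 + 0.20×0.6835 + 0.21×1.3105 + 0.16×1.2029 = 1.0892
MRP = 9.24% − 4.62% = 4.62%
E(R_P) = R_f + β_P × MRP = 4.62% + 1.0892 × 4.62% = 9.65%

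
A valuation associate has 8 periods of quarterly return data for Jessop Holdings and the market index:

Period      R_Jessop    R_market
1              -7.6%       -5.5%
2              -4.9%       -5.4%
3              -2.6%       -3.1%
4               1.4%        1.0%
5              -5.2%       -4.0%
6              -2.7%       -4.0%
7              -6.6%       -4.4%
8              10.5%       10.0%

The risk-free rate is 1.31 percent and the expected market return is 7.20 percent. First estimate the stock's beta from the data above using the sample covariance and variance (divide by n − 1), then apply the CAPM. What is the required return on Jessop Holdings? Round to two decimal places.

7.74%

Mean R_i = (-7.6 − 4.9 − 2.6 + 1.4 − 5.2 − 2.7 − 6.6 + 10.5) / 8 = -2.2125%
Mean R_m = (-5.5 − 5.4 − 3.1 + 1.0 − 4.0 − 4.0 − 4.4 + 10.0) / 8 = -1.9250%
Σ(R_i − R̄_i)(R_m − R̄_m) = 209.2875  ⇒  Cov = 209.2875 / 7 = 29.8982
Σ(R_m − R̄_m)² = 191.7350  ⇒  Var(R_m) = 191.7350 / 7 = 27.3907
β = Cov / Var(R_m) = 29.8982 / 27.3907 = 1.0915
MRP = 7.20% − 1.31% = 5.89%
E(R) = R_f + β × MRP = 1.31% + 1.0915 × 5.89% = 7.74%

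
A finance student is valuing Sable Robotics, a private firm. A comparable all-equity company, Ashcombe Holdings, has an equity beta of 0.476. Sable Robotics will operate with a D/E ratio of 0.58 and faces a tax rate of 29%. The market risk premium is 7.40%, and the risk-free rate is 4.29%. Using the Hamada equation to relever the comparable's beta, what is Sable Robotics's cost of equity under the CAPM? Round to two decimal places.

β_L = β_U × [1 + (1 − t)(D/E)] = 0.476 × [1 + (1 − 0.29) × 0.58]
    = 0.476 × [1 + 0.71 × 0.58] = 0.476 × 1.4118 = 0.6720
E(R) = R_f + β_L × MRP = 4.29% + 0.6720 × 7.40% = 9.26%

9.26%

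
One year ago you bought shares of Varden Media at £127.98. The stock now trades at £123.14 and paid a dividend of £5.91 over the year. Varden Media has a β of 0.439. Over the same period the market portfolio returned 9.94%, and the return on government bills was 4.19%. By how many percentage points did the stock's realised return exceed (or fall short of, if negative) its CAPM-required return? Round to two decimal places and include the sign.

-5.88%

Realised HPR = (P1 + D1 − P0) / P0 = (123.14 + 5.91 − 127.98) / 127.98 = 1.07 / 127.98 = 0.8361%
MRP = 9.94% − 4.19% = 5.75%
CAPM required = R_f + β·MRP = 4.19% + 0.439 × 5.75% = 6.71425%
α = realised − required = 0.8361% − 6.71425% = -5.88%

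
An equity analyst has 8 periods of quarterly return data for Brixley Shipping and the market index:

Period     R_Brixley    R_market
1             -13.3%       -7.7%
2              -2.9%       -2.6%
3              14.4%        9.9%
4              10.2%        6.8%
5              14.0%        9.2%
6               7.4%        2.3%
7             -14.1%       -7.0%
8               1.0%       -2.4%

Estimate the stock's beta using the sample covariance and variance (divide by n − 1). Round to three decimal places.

1.579

Mean R_i = (-13.3 − 2.9 + 14.4 + 10.2 + 14.0 + 7.4 − 14.1 + 1.0) / 8 = 2.0875%
Mean R_m = (-7.7 − 2.6 + 9.9 + 6.8 + 9.2 + 2.3 − 7.0 − 2.4) / 8 = 1.0625%
Σ(R_i − R̄_i)(R_m − R̄_m) = 546.2463  ⇒  Cov = 546.2463 / 7 = 78.0352
Σ(R_m − R̄_m)² = 345.9588  ⇒  Var(R_m) = 345.9588 / 7 = 49.4227
β = Cov / Var(R_m) = 78.0352 / 49.4227 = 1.5789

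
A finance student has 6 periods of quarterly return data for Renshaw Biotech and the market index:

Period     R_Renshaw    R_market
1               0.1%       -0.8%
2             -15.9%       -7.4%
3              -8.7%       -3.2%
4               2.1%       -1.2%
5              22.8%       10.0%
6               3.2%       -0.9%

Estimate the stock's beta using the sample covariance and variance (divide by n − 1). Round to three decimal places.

Mean R_i = (0.1 − 15.9 − 8.7 + 2.1 + 22.8 + 3.2) / 6 = 0.6000%
Mean R_m = (-0.8 − 7.4 − 3.2 − 1.2 + 10.0 − 0.9) / 6 = -0.5833%
Σ(R_i − R̄_i)(R_m − R̄_m) = 370.1200  ⇒  Cov = 370.1200 / 5 = 74.0240
Σ(R_m − R̄_m)² = 165.8483  ⇒  Var(R_m) = 165.8483 / 5 = 33.1697
β = Cov / Var(R_m) = 74.0240 / 33.1697 = 2.2317

2.232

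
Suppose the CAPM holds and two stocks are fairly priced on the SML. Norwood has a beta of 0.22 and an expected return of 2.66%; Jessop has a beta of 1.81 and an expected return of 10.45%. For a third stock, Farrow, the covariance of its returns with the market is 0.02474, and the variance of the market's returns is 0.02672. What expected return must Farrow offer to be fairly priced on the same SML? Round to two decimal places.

MRP = (10.45% − 2.66%) / (1.81 − 0.22) = 4.8994%
R_f = 2.66% − 0.22 × 4.8994% = 1.5821%
β_Farrow = Cov / Var(R_m) = 0.02474 / 0.02672 = 0.9259
E(R_Farrow) = R_f + β × MRP = 1.5821% + 0.9259 × 4.8994% = 6.12%

6.12%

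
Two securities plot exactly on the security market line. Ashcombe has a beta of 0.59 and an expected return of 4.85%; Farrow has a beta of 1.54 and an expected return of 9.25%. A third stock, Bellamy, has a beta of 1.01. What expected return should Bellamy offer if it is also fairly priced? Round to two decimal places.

6.80%

MRP (SML slope) = (9.25% − 4.85%) / (1.54 − 0.59) = 4.40% / 0.95 = 4.6316%
R_f (intercept) = 4.85% − 0.59 × 4.6316% = 2.1174%
E(R_Bellamy) = R_f + β × MRP = 2.1174% + 1.01 × 4.6316% = 6.80%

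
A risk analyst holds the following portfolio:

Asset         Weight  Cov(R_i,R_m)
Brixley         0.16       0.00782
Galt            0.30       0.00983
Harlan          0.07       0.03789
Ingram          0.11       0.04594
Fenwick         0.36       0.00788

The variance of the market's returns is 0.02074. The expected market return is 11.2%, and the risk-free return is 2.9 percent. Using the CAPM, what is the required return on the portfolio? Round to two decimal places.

β_Brixley = 0.00782 / 0.02074 = 0.3770
β_Galt = 0.00983 / 0.02074 = 0.4740
β_Harlan = 0.03789 / 0.02074 = 1.8269
β_Ingram = 0.04594 / 0.02074 = 2.2150
β_Fenwick = 0.00788 / 0.02074 = 0.3799
β_P = Σ w_i β_i = 0.16×0.3770 + 0.30×0.4740 + 0.07×1.8269 + 0.11×2.2150 + 0.36×0.3799 = 0.7108
MRP = 11.2% − 2.9% = 8.30%
E(R_P) = R_f + β_P × MRP = 2.9% + 0.7108 × 8.3% = 8.80%

8.80%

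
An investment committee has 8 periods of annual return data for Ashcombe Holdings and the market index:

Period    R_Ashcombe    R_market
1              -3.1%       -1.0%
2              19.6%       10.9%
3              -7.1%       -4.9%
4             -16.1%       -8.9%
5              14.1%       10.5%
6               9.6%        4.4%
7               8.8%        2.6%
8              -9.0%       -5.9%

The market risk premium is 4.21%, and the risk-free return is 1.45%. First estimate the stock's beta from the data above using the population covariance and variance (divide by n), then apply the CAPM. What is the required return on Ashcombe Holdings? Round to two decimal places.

Mean R_i = (-3.1 + 19.6 − 7.1 − 16.1 + 14.1 + 9.6 + 8.8 − 9.0) / 8 = 2.1000%
Mean R_m = (-1.0 + 10.9 − 4.9 − 8.9 + 10.5 + 4.4 + 2.6 − 5.9) / 8 = 0.9625%
Σ(R_i − R̄_i)(R_m − R̄_m) = 644.9200  ⇒  Cov = 644.9200 / 8 = 80.6150
Σ(R_m − R̄_m)² = 386.7988  ⇒  Var(R_m) = 386.7988 / 8 = 48.3499
β = Cov / Var(R_m) = 80.6150 / 48.3499 = 1.6673
E(R) = R_f + β × MRP = 1.45% + 1.6673 × 4.21% = 8.47%

8.47%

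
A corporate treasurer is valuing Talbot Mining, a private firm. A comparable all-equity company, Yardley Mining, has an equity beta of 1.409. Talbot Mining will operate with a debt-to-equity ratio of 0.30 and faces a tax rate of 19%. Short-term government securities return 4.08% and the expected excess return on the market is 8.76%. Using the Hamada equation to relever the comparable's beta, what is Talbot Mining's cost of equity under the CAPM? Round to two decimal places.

β_L = β_U × [1 + (1 − t)(D/E)] = 1.409 × [1 + (1 − 0.19) × 0.30]
    = 1.409 × [1 + 0.81 × 0.30] = 1.409 × 1.2430 = 1.7514
E(R) = R_f + β_L × MRP = 4.08% + 1.7514 × 8.76% = 19.42%

19.42%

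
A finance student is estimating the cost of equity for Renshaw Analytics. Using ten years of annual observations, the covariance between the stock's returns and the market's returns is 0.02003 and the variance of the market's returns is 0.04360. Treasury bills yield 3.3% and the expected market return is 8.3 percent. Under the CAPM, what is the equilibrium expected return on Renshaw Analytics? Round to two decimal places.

β = Cov(R_i, R_m) / Var(R_m) = 0.02003 / 0.04360 = 0.4594
MRP = 8.3% − 3.3% = 5.00%
E(R) = R_f + β × MRP = 3.3% + 0.4594 × 5.0% = 5.60%

5.60%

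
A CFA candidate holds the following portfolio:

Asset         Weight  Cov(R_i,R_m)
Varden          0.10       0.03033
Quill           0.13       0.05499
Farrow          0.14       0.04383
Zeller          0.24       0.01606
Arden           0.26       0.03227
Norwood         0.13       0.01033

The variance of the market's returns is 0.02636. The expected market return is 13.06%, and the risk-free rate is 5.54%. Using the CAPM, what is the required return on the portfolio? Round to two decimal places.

14.07%

β_Varden = 0.03033 / 0.02636 = 1.1506
β_Quill = 0.05499 / 0.02636 = 2.0861
β_Farrow = 0.04383 / 0.02636 = 1.6627
β_Zeller = 0.01606 / 0.02636 = 0.6093
β_Arden = 0.03227 / 0.02636 = 1.2242
β_Norwood = 0.01033 / 0.02636 = 0.3919
β_P = Σ w_i β_i = 0.10×1.1506 + 0.13×2.0861 + 0.14×1.6627 + 0.24×0.6093 + 0.26×1.2242 + 0.13×0.3919 = 1.1345
MRP = 13.06% − 5.54% = 7.52%
E(R_P) = R_f + β_P × MRP = 5.54% + 1.1345 × 7.52% = 14.07%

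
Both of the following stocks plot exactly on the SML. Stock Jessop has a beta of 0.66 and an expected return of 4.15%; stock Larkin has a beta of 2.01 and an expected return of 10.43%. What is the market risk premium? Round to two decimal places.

4.65%

Both satisfy E(R) = R_f + β·MRP, so the slope of the SML is
MRP = (10.43% − 4.15%) / (2.01 − 0.66) = 6.28% / 1.35 = 4.6519%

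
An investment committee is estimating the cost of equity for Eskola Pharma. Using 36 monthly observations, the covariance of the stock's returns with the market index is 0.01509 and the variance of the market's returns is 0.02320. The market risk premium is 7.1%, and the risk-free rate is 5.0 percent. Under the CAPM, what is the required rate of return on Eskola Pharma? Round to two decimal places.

9.62%

β = Cov(R_i, R_m) / Var(R_m) = 0.01509 / 0.02320 = 0.6504
E(R) = R_f + β × MRP = 5.0% + 0.6504 × 7.1% = 9.62%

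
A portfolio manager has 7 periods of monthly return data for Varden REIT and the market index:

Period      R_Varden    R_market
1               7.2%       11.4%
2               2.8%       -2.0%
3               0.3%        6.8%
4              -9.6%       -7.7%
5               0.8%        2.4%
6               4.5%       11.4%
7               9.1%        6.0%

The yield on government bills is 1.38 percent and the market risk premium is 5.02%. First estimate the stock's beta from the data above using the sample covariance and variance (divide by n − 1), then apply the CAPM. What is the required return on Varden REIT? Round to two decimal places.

4.75%

Mean R_i = (7.2 + 2.8 + 0.3 − 9.6 + 0.8 + 4.5 + 9.1) / 7 = 2.1571%
Mean R_m = (11.4 − 2.0 + 6.8 − 7.7 + 2.4 + 11.4 + 6.0) / 7 = 4.0429%
Σ(R_i − R̄_i)(R_m − R̄_m) = 199.2129  ⇒  Cov = 199.2129 / 6 = 33.2022
Σ(R_m − R̄_m)² = 296.7971  ⇒  Var(R_m) = 296.7971 / 6 = 49.4662
β = Cov / Var(R_m) = 33.2022 / 49.4662 = 0.6712
E(R) = R_f + β × MRP = 1.38% + 0.6712 × 5.02% = 4.75%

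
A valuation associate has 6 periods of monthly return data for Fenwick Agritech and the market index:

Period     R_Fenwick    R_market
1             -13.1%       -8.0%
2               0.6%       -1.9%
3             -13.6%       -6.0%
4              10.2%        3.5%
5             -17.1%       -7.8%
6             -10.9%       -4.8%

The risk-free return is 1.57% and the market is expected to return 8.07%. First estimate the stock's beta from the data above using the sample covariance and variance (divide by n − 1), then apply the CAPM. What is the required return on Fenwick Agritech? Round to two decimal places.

16.79%

Mean R_i = (-13.1 + 0.6 − 13.6 + 10.2 − 17.1 − 10.9) / 6 = -7.3167%
Mean R_m = (-8.0 − 1.9 − 6.0 + 3.5 − 7.8 − 4.8) / 6 = -4.1667%
Σ(R_i − R̄_i)(R_m − R̄_m) = 223.7433  ⇒  Cov = 223.7433 / 5 = 44.7487
Σ(R_m − R̄_m)² = 95.5733  ⇒  Var(R_m) = 95.5733 / 5 = 19.1147
β = Cov / Var(R_m) = 44.7487 / 19.1147 = 2.3411
MRP = 8.07% − 1.57% = 6.50%
E(R) = R_f + β × MRP = 1.57% + 2.3411 × 6.50% = 16.79%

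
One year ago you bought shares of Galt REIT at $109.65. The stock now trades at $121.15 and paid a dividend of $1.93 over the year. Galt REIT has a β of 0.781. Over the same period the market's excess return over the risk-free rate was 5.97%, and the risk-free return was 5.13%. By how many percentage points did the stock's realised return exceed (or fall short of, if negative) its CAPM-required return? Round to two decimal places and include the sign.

Realised HPR = (P1 + D1 − P0) / P0 = (121.15 + 1.93 − 109.65) / 109.65 = 13.43 / 109.65 = 12.2481%
CAPM required = R_f + β·MRP = 5.13% + 0.781 × 5.97% = 9.79257%
α = realised − required = 12.2481% − 9.79257% = +2.46%

+2.46%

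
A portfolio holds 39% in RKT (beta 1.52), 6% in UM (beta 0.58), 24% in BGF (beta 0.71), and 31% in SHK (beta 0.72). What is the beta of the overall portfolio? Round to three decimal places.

β_P = Σ w_i β_i = 0.39×1.52 + 0.06×0.58 + 0.24×0.71 + 0.31×0.72 = 1.0212

1.021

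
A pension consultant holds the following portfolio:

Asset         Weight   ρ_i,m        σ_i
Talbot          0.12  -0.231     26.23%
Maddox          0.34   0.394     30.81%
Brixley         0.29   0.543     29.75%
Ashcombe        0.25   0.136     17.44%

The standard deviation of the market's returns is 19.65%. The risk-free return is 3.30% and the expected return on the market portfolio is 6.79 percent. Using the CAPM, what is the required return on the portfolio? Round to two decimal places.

β_Talbot = -0.231 × 26.23% / 19.65% = -0.3084
β_Maddox = 0.394 × 30.81% / 19.65% = 0.6178
β_Brixley = 0.543 × 29.75% / 19.65% = 0.8221
β_Ashcombe = 0.136 × 17.44% / 19.65% = 0.1207
β_P = Σ w_i β_i = 0.12×-0.3084 + 0.34×0.6178 + 0.29×0.8221 + 0.25×0.1207 = 0.4416
MRP = 6.79% − 3.30% = 3.49%
E(R_P) = R_f + β_P × MRP = 3.30% + 0.4416 × 3.49% = 4.84%

4.84%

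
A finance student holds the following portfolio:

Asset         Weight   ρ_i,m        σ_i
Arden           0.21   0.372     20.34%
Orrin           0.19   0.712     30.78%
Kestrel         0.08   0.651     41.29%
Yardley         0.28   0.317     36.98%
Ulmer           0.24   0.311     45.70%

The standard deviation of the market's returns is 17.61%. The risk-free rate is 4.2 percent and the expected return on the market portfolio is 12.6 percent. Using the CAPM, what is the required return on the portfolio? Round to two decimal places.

β_Arden = 0.372 × 20.34% / 17.61% = 0.4297
β_Orrin = 0.712 × 30.78% / 17.61% = 1.2445
β_Kestrel = 0.651 × 41.29% / 17.61% = 1.5264
β_Yardley = 0.317 × 36.98% / 17.61% = 0.6657
β_Ulmer = 0.311 × 45.70% / 17.61% = 0.8071
β_P = Σ w_i β_i = 0.21×0.4297 + 0.19×1.2445 + 0.08×1.5264 + 0.28×0.6657 + 0.24×0.8071 = 0.8289
MRP = 12.6% − 4.2% = 8.40%
E(R_P) = R_f + β_P × MRP = 4.2% + 0.8289 × 8.4% = 11.16%

11.16%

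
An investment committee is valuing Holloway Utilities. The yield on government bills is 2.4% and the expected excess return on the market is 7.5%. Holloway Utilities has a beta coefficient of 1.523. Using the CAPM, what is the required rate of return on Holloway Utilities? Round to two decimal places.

13.82%

E(R) = R_f + β × MRP = 2.4% + 1.523 × 7.5% = 13.82%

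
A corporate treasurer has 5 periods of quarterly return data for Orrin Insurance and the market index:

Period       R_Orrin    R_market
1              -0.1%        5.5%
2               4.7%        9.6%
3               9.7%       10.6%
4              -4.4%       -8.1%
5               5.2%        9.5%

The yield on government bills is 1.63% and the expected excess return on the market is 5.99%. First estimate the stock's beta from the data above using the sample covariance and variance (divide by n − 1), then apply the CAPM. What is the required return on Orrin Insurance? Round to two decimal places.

Mean R_i = (-0.1 + 4.7 + 9.7 − 4.4 + 5.2) / 5 = 3.0200%
Mean R_m = (5.5 + 9.6 + 10.6 − 8.1 + 9.5) / 5 = 5.4200%
Σ(R_i − R̄_i)(R_m − R̄_m) = 150.5880  ⇒  Cov = 150.5880 / 4 = 37.6470
Σ(R_m − R̄_m)² = 243.7480  ⇒  Var(R_m) = 243.7480 / 4 = 60.9370
β = Cov / Var(R_m) = 37.6470 / 60.9370 = 0.6178
E(R) = R_f + β × MRP = 1.63% + 0.6178 × 5.99% = 5.33%

5.33%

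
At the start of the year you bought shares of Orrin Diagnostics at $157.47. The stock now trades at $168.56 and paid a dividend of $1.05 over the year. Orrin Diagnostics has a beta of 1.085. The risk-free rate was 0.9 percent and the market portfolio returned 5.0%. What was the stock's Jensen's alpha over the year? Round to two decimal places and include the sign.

+2.36%

Realised HPR = (P1 + D1 − P0) / P0 = (168.56 + 1.05 − 157.47) / 157.47 = 12.14 / 157.47 = 7.7094%
MRP = 5.0% − 0.9% = 4.10%
CAPM required = R_f + β·MRP = 0.9% + 1.085 × 4.1% = 5.3485%
α = realised − required = 7.7094% − 5.3485% = +2.36%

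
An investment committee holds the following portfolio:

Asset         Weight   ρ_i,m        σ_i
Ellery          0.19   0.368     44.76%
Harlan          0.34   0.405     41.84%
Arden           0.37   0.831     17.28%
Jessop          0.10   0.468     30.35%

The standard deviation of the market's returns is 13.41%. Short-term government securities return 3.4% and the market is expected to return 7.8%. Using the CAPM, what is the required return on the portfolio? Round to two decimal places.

8.53%

β_Ellery = 0.368 × 44.76% / 13.41% = 1.2283
β_Harlan = 0.405 × 41.84% / 13.41% = 1.2636
β_Arden = 0.831 × 17.28% / 13.41% = 1.0708
β_Jessop = 0.468 × 30.35% / 13.41% = 1.0592
β_P = Σ w_i β_i = 0.19×1.2283 + 0.34×1.2636 + 0.37×1.0708 + 0.10×1.0592 = 1.1651
MRP = 7.8% − 3.4% = 4.40%
E(R_P) = R_f + β_P × MRP = 3.4% + 1.1651 × 4.4% = 8.53%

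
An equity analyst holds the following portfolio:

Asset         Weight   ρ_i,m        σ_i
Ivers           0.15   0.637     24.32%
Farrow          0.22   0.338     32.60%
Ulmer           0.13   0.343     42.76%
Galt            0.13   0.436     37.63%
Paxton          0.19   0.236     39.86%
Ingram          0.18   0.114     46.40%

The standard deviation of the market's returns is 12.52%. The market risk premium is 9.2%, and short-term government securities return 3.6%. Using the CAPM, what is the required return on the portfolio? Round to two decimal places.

β_Ivers = 0.637 × 24.32% / 12.52% = 1.2374
β_Farrow = 0.338 × 32.60% / 12.52% = 0.8801
β_Ulmer = 0.343 × 42.76% / 12.52% = 1.1715
β_Galt = 0.436 × 37.63% / 12.52% = 1.3104
β_Paxton = 0.236 × 39.86% / 12.52% = 0.7514
β_Ingram = 0.114 × 46.40% / 12.52% = 0.4225
β_P = Σ w_i β_i = 0.15×1.2374 + 0.22×0.8801 + 0.13×1.1715 + 0.13×1.3104 + 0.19×0.7514 + 0.18×0.4225 = 0.9207
E(R_P) = R_f + β_P × MRP = 3.6% + 0.9207 × 9.2% = 12.07%

12.07%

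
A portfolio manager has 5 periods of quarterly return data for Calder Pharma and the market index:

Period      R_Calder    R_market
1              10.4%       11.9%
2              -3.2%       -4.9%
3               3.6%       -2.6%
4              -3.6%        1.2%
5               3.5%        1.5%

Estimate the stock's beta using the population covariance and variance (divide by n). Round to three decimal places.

Mean R_i = (10.4 − 3.2 + 3.6 − 3.6 + 3.5) / 5 = 2.1400%
Mean R_m = (11.9 − 4.9 − 2.6 + 1.2 + 1.5) / 5 = 1.4200%
Σ(R_i − R̄_i)(R_m − R̄_m) = 115.8160  ⇒  Cov = 115.8160 / 5 = 23.1632
Σ(R_m − R̄_m)² = 165.9880  ⇒  Var(R_m) = 165.9880 / 5 = 33.1976
β = Cov / Var(R_m) = 23.1632 / 33.1976 = 0.6977

0.698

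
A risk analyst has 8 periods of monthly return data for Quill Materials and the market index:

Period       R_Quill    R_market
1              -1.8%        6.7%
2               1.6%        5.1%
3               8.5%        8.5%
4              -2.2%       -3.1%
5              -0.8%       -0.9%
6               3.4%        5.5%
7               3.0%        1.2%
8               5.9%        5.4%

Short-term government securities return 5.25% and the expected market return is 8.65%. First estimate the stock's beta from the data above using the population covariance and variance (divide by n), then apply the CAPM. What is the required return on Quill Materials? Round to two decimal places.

7.27%

Mean R_i = (-1.8 + 1.6 + 8.5 − 2.2 − 0.8 + 3.4 + 3.0 + 5.9) / 8 = 2.2000%
Mean R_m = (6.7 + 5.1 + 8.5 − 3.1 − 0.9 + 5.5 + 1.2 + 5.4) / 8 = 3.5500%
Σ(R_i − R̄_i)(R_m − R̄_m) = 67.5700  ⇒  Cov = 67.5700 / 8 = 8.4463
Σ(R_m − R̄_m)² = 113.6000  ⇒  Var(R_m) = 113.6000 / 8 = 14.2000
β = Cov / Var(R_m) = 8.4463 / 14.2000 = 0.5948
MRP = 8.65% − 5.25% = 3.40%
E(R) = R_f + β × MRP = 5.25% + 0.5948 × 3.40% = 7.27%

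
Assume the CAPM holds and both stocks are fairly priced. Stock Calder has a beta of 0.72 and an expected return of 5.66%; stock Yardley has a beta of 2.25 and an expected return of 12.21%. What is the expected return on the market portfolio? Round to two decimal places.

6.86%

Both satisfy E(R) = R_f + β·MRP, so the slope of the SML is
MRP = (12.21% − 5.66%) / (2.25 − 0.72) = 6.55% / 1.53 = 4.2810%
R_f = E(R_Calder) − β_Calder·MRP = 5.66% − 0.72 × 4.2810% = 2.5777%
E(R_m) = R_f + MRP = 2.5777% + 4.2810% = 6.86%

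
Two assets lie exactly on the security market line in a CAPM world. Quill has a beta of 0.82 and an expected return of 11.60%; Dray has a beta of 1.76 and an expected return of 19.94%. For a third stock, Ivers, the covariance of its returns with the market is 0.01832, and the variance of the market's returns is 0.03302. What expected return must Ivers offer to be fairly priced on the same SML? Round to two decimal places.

9.25%

MRP = (19.94% − 11.60%) / (1.76 − 0.82) = 8.8723%
R_f = 11.60% − 0.82 × 8.8723% = 4.3247%
β_Ivers = Cov / Var(R_m) = 0.01832 / 0.03302 = 0.5548
E(R_Ivers) = R_f + β × MRP = 4.3247% + 0.5548 × 8.8723% = 9.25%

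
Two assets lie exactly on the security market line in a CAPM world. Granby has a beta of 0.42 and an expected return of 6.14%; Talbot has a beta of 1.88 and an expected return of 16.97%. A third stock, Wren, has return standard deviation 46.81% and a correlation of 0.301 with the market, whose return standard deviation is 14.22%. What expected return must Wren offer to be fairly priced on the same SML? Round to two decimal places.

10.37%

MRP = (16.97% − 6.14%) / (1.88 − 0.42) = 7.4178%
R_f = 6.14% − 0.42 × 7.4178% = 3.0245%
β_Wren = ρ·σ_i/σ_m = 0.301 × 46.81 / 14.22 = 0.9908
E(R_Wren) = R_f + β × MRP = 3.0245% + 0.9908 × 7.4178% = 10.37%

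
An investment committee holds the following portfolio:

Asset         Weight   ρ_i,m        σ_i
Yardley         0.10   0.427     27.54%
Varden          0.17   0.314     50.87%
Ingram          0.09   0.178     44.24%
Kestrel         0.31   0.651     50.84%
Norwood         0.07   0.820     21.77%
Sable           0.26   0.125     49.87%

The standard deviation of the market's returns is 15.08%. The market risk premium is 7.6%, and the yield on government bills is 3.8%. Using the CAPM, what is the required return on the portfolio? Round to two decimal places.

β_Yardley = 0.427 × 27.54% / 15.08% = 0.7798
β_Varden = 0.314 × 50.87% / 15.08% = 1.0592
β_Ingram = 0.178 × 44.24% / 15.08% = 0.5222
β_Kestrel = 0.651 × 50.84% / 15.08% = 2.1948
β_Norwood = 0.820 × 21.77% / 15.08% = 1.1838
β_Sable = 0.125 × 49.87% / 15.08% = 0.4134
β_P = Σ w_i β_i = 0.10×0.7798 + 0.17×1.0592 + 0.09×0.5222 + 0.31×2.1948 + 0.07×1.1838 + 0.26×0.4134 = 1.1758
E(R_P) = R_f + β_P × MRP = 3.8% + 1.1758 × 7.6% = 12.74%

12.74%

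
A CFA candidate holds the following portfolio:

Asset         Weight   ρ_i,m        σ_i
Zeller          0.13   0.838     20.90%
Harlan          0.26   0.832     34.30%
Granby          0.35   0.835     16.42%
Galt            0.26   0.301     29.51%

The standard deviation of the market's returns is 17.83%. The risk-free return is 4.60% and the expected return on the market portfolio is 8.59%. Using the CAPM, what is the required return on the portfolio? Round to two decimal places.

β_Zeller = 0.838 × 20.90% / 17.83% = 0.9823
β_Harlan = 0.832 × 34.30% / 17.83% = 1.6005
β_Granby = 0.835 × 16.42% / 17.83% = 0.7690
β_Galt = 0.301 × 29.51% / 17.83% = 0.4982
β_P = Σ w_i β_i = 0.13×0.9823 + 0.26×1.6005 + 0.35×0.7690 + 0.26×0.4982 = 0.9425
MRP = 8.59% − 4.60% = 3.99%
E(R_P) = R_f + β_P × MRP = 4.60% + 0.9425 × 3.99% = 8.36%

8.36%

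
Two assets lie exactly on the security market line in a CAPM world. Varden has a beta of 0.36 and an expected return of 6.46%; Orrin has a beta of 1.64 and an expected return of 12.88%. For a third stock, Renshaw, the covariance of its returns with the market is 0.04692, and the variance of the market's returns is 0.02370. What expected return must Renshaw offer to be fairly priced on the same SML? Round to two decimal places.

14.58%

MRP = (12.88% − 6.46%) / (1.64 − 0.36) = 5.0156%
R_f = 6.46% − 0.36 × 5.0156% = 4.6544%
β_Renshaw = Cov / Var(R_m) = 0.04692 / 0.02370 = 1.9797
E(R_Renshaw) = R_f + β × MRP = 4.6544% + 1.9797 × 5.0156% = 14.58%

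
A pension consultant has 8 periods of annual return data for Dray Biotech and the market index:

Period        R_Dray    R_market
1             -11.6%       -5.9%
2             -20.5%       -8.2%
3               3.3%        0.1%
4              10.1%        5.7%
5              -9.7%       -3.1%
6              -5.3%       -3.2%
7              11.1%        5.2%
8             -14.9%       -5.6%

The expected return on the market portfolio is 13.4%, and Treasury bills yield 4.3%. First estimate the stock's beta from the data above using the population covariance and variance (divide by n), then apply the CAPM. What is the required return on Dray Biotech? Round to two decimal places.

24.62%

Mean R_i = (-11.6 − 20.5 + 3.3 + 10.1 − 9.7 − 5.3 + 11.1 − 14.9) / 8 = -4.6875%
Mean R_m = (-5.9 − 8.2 + 0.1 + 5.7 − 3.1 − 3.2 + 5.2 − 5.6) / 8 = -1.8750%
Σ(R_i − R̄_i)(R_m − R̄_m) = 412.3175  ⇒  Cov = 412.3175 / 8 = 51.5397
Σ(R_m − R̄_m)² = 184.6750  ⇒  Var(R_m) = 184.6750 / 8 = 23.0844
β = Cov / Var(R_m) = 51.5397 / 23.0844 = 2.2327
MRP = 13.4% − 4.3% = 9.10%
E(R) = R_f + β × MRP = 4.3% + 2.2327 × 9.1% = 24.62%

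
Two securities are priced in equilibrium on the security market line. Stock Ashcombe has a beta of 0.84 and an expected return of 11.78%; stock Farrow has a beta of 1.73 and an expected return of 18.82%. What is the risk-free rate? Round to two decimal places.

5.14%

Both satisfy E(R) = R_f + β·MRP, so the slope of the SML is
MRP = (18.82% − 11.78%) / (1.73 − 0.84) = 7.04% / 0.89 = 7.9101%
R_f = E(R_Ashcombe) − β_Ashcombe·MRP = 11.78% − 0.84 × 7.9101% = 5.1355%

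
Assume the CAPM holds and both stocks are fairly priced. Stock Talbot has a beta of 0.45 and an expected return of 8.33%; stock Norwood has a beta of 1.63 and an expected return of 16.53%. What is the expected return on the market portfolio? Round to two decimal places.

Both satisfy E(R) = R_f + β·MRP, so the slope of the SML is
MRP = (16.53% − 8.33%) / (1.63 − 0.45) = 8.20% / 1.18 = 6.9492%
R_f = E(R_Talbot) − β_Talbot·MRP = 8.33% − 0.45 × 6.9492% = 5.2029%
E(R_m) = R_f + MRP = 5.2029% + 6.9492% = 12.15%

12.15%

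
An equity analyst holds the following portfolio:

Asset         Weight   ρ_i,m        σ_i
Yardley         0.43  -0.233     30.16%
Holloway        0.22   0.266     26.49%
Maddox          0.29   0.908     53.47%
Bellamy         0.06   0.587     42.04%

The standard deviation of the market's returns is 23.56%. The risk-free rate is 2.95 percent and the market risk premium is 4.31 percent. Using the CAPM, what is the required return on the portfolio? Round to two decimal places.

β_Yardley = -0.233 × 30.16% / 23.56% = -0.2983
β_Holloway = 0.266 × 26.49% / 23.56% = 0.2991
β_Maddox = 0.908 × 53.47% / 23.56% = 2.0607
β_Bellamy = 0.587 × 42.04% / 23.56% = 1.0474
β_P = Σ w_i β_i = 0.43×-0.2983 + 0.22×0.2991 + 0.29×2.0607 + 0.06×1.0474 = 0.5980
E(R_P) = R_f + β_P × MRP = 2.95% + 0.5980 × 4.31% = 5.53%

5.53%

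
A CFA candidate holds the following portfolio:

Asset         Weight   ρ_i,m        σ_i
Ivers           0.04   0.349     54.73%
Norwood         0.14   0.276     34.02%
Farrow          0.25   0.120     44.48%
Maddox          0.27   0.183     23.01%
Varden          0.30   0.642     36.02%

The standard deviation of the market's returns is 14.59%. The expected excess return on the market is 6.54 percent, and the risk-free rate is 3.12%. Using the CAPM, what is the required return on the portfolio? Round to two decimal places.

β_Ivers = 0.349 × 54.73% / 14.59% = 1.3092
β_Norwood = 0.276 × 34.02% / 14.59% = 0.6436
β_Farrow = 0.120 × 44.48% / 14.59% = 0.3658
β_Maddox = 0.183 × 23.01% / 14.59% = 0.2886
β_Varden = 0.642 × 36.02% / 14.59% = 1.5850
β_P = Σ w_i β_i = 0.04×1.3092 + 0.14×0.6436 + 0.25×0.3658 + 0.27×0.2886 + 0.30×1.5850 = 0.7873
E(R_P) = R_f + β_P × MRP = 3.12% + 0.7873 × 6.54% = 8.27%

8.27%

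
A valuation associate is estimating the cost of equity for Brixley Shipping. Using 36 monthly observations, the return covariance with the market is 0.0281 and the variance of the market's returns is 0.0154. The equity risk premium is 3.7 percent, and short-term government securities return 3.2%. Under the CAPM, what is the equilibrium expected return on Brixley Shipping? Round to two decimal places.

9.95%

β = Cov(R_i, R_m) / Var(R_m) = 0.0281 / 0.0154 = 1.8247
E(R) = R_f + β × MRP = 3.2% + 1.8247 × 3.7% = 9.95%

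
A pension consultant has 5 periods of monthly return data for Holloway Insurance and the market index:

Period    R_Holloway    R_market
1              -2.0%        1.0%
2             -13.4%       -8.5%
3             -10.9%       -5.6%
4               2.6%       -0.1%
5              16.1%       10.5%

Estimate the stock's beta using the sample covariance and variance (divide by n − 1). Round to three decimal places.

1.582

Mean R_i = (-2.0 − 13.4 − 10.9 + 2.6 + 16.1) / 5 = -1.5200%
Mean R_m = (1.0 − 8.5 − 5.6 − 0.1 + 10.5) / 5 = -0.5400%
Σ(R_i − R̄_i)(R_m − R̄_m) = 337.6260  ⇒  Cov = 337.6260 / 4 = 84.4065
Σ(R_m − R̄_m)² = 213.4120  ⇒  Var(R_m) = 213.4120 / 4 = 53.3530
β = Cov / Var(R_m) = 84.4065 / 53.3530 = 1.5820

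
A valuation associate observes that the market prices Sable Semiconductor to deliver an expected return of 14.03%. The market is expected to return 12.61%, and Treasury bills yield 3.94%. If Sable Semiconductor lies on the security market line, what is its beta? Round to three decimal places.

MRP = 12.61% − 3.94% = 8.67%
β = (E(R) − R_f) / MRP = (14.03% − 3.94%) / 8.67% = 10.09% / 8.67% = 1.164

1.164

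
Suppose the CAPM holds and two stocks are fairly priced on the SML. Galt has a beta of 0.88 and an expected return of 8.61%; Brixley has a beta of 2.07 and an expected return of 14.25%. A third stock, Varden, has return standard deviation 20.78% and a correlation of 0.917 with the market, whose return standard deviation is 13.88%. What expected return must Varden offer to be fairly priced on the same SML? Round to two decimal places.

10.95%

MRP = (14.25% − 8.61%) / (2.07 − 0.88) = 4.7395%
R_f = 8.61% − 0.88 × 4.7395% = 4.4392%
β_Varden = ρ·σ_i/σ_m = 0.917 × 20.78 / 13.88 = 1.3729
E(R_Varden) = R_f + β × MRP = 4.4392% + 1.3729 × 4.7395% = 10.95%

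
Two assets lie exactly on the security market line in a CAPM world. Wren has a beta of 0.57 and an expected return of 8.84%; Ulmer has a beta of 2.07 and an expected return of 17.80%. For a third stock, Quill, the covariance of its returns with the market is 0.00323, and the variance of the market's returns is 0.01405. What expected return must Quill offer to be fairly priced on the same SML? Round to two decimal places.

6.81%

MRP = (17.80% − 8.84%) / (2.07 − 0.57) = 5.9733%
R_f = 8.84% − 0.57 × 5.9733% = 5.4352%
β_Quill = Cov / Var(R_m) = 0.00323 / 0.01405 = 0.2299
E(R_Quill) = R_f + β × MRP = 5.4352% + 0.2299 × 5.9733% = 6.81%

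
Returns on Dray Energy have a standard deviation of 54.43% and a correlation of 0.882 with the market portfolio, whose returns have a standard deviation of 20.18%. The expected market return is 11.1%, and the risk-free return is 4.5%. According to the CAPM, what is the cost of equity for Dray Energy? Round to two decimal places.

β = ρ × σ_i / σ_m = 0.882 × 54.43% / 20.18% = 2.3790
MRP = 11.1% − 4.5% = 6.60%
E(R) = 4.5% + 2.3790 × 6.6% = 20.20%

20.20%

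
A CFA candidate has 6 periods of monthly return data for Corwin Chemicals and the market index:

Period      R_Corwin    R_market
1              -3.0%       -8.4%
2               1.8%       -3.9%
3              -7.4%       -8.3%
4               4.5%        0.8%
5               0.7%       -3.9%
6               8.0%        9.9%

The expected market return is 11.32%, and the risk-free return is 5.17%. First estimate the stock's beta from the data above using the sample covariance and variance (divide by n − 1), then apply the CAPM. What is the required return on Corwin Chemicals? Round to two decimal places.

Mean R_i = (-3.0 + 1.8 − 7.4 + 4.5 + 0.7 + 8.0) / 6 = 0.7667%
Mean R_m = (-8.4 − 3.9 − 8.3 + 0.8 − 3.9 + 9.9) / 6 = -2.3000%
Σ(R_i − R̄_i)(R_m − R̄_m) = 170.2500  ⇒  Cov = 170.2500 / 5 = 34.0500
Σ(R_m − R̄_m)² = 236.7800  ⇒  Var(R_m) = 236.7800 / 5 = 47.3560
β = Cov / Var(R_m) = 34.0500 / 47.3560 = 0.7190
MRP = 11.32% − 5.17% = 6.15%
E(R) = R_f + β × MRP = 5.17% + 0.7190 × 6.15% = 9.59%

9.59%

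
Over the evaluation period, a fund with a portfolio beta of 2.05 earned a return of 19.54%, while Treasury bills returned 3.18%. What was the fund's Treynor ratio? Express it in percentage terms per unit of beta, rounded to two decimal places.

7.98%

Treynor = (R_P − R_f) / β_P = (19.54% − 3.18%) / 2.0500 = 16.36% / 2.0500 = 7.98%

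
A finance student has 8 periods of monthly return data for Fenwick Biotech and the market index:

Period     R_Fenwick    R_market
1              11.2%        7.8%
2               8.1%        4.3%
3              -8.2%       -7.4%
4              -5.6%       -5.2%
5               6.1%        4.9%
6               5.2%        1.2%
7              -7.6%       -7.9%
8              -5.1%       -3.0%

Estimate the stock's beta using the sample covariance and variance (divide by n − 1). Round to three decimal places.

1.282

Mean R_i = (11.2 + 8.1 − 8.2 − 5.6 + 6.1 + 5.2 − 7.6 − 5.1) / 8 = 0.5125%
Mean R_m = (7.8 + 4.3 − 7.4 − 5.2 + 4.9 + 1.2 − 7.9 − 3.0) / 8 = -0.6625%
Σ(R_i − R̄_i)(R_m − R̄_m) = 326.1763  ⇒  Cov = 326.1763 / 7 = 46.5966
Σ(R_m − R̄_m)² = 254.4788  ⇒  Var(R_m) = 254.4788 / 7 = 36.3541
β = Cov / Var(R_m) = 46.5966 / 36.3541 = 1.2817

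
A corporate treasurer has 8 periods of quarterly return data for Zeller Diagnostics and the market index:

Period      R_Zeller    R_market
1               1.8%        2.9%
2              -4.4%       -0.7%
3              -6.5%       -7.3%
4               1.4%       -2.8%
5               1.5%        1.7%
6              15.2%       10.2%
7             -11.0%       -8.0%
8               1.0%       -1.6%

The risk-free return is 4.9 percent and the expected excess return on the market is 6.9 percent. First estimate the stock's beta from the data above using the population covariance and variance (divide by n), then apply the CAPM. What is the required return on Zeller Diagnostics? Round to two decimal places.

13.40%

Mean R_i = (1.8 − 4.4 − 6.5 + 1.4 + 1.5 + 15.2 − 11.0 + 1.0) / 8 = -0.1250%
Mean R_m = (2.9 − 0.7 − 7.3 − 2.8 + 1.7 + 10.2 − 8.0 − 1.6) / 8 = -0.7000%
Σ(R_i − R̄_i)(R_m − R̄_m) = 295.1200  ⇒  Cov = 295.1200 / 8 = 36.8900
Σ(R_m − R̄_m)² = 239.6000  ⇒  Var(R_m) = 239.6000 / 8 = 29.9500
β = Cov / Var(R_m) = 36.8900 / 29.9500 = 1.2317
E(R) = R_f + β × MRP = 4.9% + 1.2317 × 6.9% = 13.40%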